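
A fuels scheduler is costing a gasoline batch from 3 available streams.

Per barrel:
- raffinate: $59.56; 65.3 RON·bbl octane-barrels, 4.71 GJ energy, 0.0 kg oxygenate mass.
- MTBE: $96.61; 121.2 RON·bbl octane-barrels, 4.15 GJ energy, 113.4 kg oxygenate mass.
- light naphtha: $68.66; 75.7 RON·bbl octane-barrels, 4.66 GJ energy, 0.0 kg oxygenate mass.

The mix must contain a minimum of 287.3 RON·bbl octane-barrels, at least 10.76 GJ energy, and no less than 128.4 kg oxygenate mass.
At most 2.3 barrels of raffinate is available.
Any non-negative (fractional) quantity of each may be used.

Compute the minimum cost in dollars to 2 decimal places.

$231.81

This is a linear program. Let x1 = barrels of raffinate, x2 = barrels of MTBE, x3 = barrels of light naphtha.
Minimise 59.56x1 + 96.61x2 + 68.66x3 s.t.:
  65.3x1 + 121.2x2 + 75.7x3 ≥ 287.3   (octane-barrels)
  4.71x1 + 4.15x2 + 4.66x3 ≥ 10.76   (energy)
  113.4x2 ≥ 128.4   (oxygenate mass)
  x1 ≤ 2.3
  x1, x2, x3 ≥ 0.
The optimal basis is {raffinate, MTBE}; light naphtha drops out. Binding constraints: octane-barrels and energy.
Optimal quantities: raffinate = 0.3729 barrels, MTBE = 2.1696 barrels.
Cost = 59.56·0.3729 + 96.61·2.1696 = 231.81498.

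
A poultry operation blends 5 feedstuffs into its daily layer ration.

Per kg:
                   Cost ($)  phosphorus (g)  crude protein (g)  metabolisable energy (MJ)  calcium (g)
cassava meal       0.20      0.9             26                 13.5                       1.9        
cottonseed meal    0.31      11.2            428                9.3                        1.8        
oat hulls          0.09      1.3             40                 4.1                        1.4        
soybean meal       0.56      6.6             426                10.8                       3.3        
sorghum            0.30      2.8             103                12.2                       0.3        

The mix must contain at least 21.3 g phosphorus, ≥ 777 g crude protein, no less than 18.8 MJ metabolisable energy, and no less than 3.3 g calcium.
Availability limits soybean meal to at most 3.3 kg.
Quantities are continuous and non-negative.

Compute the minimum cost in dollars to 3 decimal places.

This is a linear program. Let x1 = kg of cassava meal, x2 = kg of cottonseed meal, x3 = kg of oat hulls, x4 = kg of soybean meal, x5 = kg of sorghum.
Minimize 0.2x1 + 0.31x2 + 0.09x3 + 0.56x4 + 0.3x5 s.t.:
  0.9x1 + 11.2x2 + 1.3x3 + 6.6x4 + 2.8x5 ≥ 21.3   (phosphorus)
  26x1 + 428x2 + 40x3 + 426x4 + 103x5 ≥ 777   (crude protein)
  13.5x1 + 9.3x2 + 4.1x3 + 10.8x4 + 12.2x5 ≥ 18.8   (metabolisable energy)
  1.9x1 + 1.8x2 + 1.4x3 + 3.3x4 + 0.3x5 ≥ 3.3   (calcium)
  x4 ≤ 3.3
  x1, x2, x3, x4, x5 ≥ 0.
At the optimum only cassava meal, cottonseed meal are positive (oat hulls, soybean meal, sorghum = 0). Binding constraints: phosphorus and metabolisable energy.
That vertex is x1 = 0.08731, x2 = 1.895.
Objective = 0.2·0.08731 + 0.31·1.895 = 0.60491.

$0.605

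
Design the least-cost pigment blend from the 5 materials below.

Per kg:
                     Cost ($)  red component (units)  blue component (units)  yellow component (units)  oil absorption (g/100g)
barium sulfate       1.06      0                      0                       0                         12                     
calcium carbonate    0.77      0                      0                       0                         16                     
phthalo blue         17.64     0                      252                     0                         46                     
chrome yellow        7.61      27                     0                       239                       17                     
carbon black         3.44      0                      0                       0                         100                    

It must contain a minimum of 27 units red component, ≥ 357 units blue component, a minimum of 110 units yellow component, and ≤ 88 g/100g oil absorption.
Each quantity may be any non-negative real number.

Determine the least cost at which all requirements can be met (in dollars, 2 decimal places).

$32.60

Treat it as an LP. Let x1 = kg of barium sulfate, x2 = kg of calcium carbonate, x3 = kg of phthalo blue, x4 = kg of chrome yellow, x5 = kg of carbon black.
Minimize 1.06x1 + 0.77x2 + 17.64x3 + 7.61x4 + 3.44x5 s.t.:
  27x4 ≥ 27   (red component)
  252x3 ≥ 357   (blue component)
  239x4 ≥ 110   (yellow component)
  12x1 + 16x2 + 46x3 + 17x4 + 100x5 ≤ 88   (oil absorption)
  x1, x2, x3, x4, x5 ≥ 0.
At the optimum only phthalo blue, chrome yellow are positive (barium sulfate, calcium carbonate, carbon black = 0). The red component and blue component requirements are met with equality.
So phthalo blue = 1.4167 kg, chrome yellow = 1 kg.
Objective = 17.64·1.4167 + 7.61·1 = 32.6006.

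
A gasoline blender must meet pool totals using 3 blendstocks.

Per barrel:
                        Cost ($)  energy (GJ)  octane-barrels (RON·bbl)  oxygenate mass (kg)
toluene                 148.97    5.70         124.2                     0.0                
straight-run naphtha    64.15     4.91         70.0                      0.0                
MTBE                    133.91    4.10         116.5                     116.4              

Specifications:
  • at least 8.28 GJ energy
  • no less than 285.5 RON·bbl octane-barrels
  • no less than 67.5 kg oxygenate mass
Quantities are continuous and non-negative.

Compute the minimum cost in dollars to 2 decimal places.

$277.38

Let x1 = barrels of toluene, x2 = barrels of straight-run naphtha, x3 = barrels of MTBE.
min 148.97x1 + 64.15x2 + 133.91x3 s.t.:
  5.7x1 + 4.91x2 + 4.1x3 ≥ 8.28   (energy)
  124.2x1 + 70x2 + 116.5x3 ≥ 285.5   (octane-barrels)
  116.4x3 ≥ 67.5   (oxygenate mass)
  x1, x2, x3 ≥ 0.
The optimal basis is {straight-run naphtha, MTBE}; toluene drops out. Binding constraints: octane-barrels and oxygenate mass.
So straight-run naphtha = 3.11346 barrels, MTBE = 0.579897 barrels.
Objective = 64.15·3.11346 + 133.91·0.579897 = 277.3825.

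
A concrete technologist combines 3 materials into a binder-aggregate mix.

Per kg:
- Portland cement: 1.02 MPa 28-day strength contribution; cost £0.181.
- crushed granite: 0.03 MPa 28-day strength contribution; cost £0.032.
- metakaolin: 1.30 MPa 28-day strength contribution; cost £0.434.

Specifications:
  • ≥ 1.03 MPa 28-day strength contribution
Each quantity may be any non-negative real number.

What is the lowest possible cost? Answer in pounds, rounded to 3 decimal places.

£0.183

Treat it as an LP. Let x1 = kg of Portland cement, x2 = kg of crushed granite, x3 = kg of metakaolin.
Minimise 0.181x1 + 0.032x2 + 0.434x3 s.t.:
  1.02x1 + 0.03x2 + 1.3x3 ≥ 1.03   (28-day strength contribution)
  x1, x2, x3 ≥ 0.
The optimal basis is {Portland cement}; crushed granite, metakaolin drop out. Binding constraint: 28-day strength contribution.
That vertex is x1 = 1.01.
Total cost: 0.181·1.01 = 0.18281.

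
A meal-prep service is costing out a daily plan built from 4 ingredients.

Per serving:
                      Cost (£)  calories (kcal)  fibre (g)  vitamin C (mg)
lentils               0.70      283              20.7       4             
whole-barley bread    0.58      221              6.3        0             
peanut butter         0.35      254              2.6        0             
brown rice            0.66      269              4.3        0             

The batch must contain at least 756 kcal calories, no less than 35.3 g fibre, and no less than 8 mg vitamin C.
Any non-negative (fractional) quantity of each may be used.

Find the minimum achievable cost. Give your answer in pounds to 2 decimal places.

£1.66

This is a linear program. Let x1 = servings of lentils, x2 = servings of whole-barley bread, x3 = servings of peanut butter, x4 = servings of brown rice.
Minimise 0.7x1 + 0.58x2 + 0.35x3 + 0.66x4 subject to:
  283x1 + 221x2 + 254x3 + 269x4 ≥ 756   (calories)
  20.7x1 + 6.3x2 + 2.6x3 + 4.3x4 ≥ 35.3   (fibre)
  4x1 ≥ 8   (vitamin C)
  x1, x2, x3, x4 ≥ 0.
The optimal basis is {lentils, peanut butter}; whole-barley bread, brown rice drop out. There the calories and vitamin C constraints are tight.
That vertex is x1 = 2, x3 = 0.748.
Cost = 0.7·2 + 0.35·0.748 = 1.6618.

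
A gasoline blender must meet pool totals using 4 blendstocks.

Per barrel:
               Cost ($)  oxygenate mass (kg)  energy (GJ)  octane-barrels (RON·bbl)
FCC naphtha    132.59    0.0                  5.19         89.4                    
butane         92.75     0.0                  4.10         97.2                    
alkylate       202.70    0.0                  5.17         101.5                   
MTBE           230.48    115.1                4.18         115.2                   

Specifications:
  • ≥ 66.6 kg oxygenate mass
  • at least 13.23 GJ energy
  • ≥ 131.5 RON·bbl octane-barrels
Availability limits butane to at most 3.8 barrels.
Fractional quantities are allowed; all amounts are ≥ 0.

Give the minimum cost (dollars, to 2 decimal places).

$377.94

This is a linear program. Let x1 = barrels of FCC naphtha, x2 = barrels of butane, x3 = barrels of alkylate, x4 = barrels of MTBE.
min 132.59x1 + 92.75x2 + 202.7x3 + 230.48x4 s.t.:
  115.1x4 ≥ 66.6   (oxygenate mass)
  5.19x1 + 4.1x2 + 5.17x3 + 4.18x4 ≥ 13.23   (energy)
  89.4x1 + 97.2x2 + 101.5x3 + 115.2x4 ≥ 131.5   (octane-barrels)
  x2 ≤ 3.8
  x1, x2, x3, x4 ≥ 0.
At the optimum only butane, MTBE are positive (FCC naphtha, alkylate = 0). The oxygenate mass and energy requirements are met with equality.
Optimal quantities: butane = 2.637 barrels, MTBE = 0.5786 barrels.
Cost = 92.75·2.637 + 230.48·0.5786 = 377.9375.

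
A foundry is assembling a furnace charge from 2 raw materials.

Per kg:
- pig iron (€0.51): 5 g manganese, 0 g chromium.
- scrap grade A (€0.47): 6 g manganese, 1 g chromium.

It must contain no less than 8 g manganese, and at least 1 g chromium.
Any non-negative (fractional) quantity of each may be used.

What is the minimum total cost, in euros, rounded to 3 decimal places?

€0.627

Let x1 = kg of pig iron, x2 = kg of scrap grade A.
min 0.51x1 + 0.47x2 subject to:
  5x1 + 6x2 ≥ 8   (manganese)
  1x2 ≥ 1   (chromium)
  x1, x2 ≥ 0.
The minimum-cost mix takes nothing from pig iron — only scrap grade A. The manganese requirement is met with equality.
Optimal quantities: scrap grade A = 1.333 kg.
Objective = 0.47·1.333 = 0.62651.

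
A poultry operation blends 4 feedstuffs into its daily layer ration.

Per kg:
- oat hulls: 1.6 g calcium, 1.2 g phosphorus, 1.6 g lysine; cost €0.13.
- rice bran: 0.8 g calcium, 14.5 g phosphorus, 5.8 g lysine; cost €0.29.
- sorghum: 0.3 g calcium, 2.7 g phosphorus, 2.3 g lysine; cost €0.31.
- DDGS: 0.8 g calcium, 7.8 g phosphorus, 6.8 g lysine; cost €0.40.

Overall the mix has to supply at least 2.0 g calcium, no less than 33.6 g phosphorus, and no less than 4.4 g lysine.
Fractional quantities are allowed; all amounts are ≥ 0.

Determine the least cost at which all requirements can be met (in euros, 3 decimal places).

€0.682

This is a linear program. Let x1 = kg of oat hulls, x2 = kg of rice bran, x3 = kg of sorghum, x4 = kg of DDGS.
min 0.13x1 + 0.29x2 + 0.31x3 + 0.4x4 with:
  1.6x1 + 0.8x2 + 0.3x3 + 0.8x4 ≥ 2   (calcium)
  1.2x1 + 14.5x2 + 2.7x3 + 7.8x4 ≥ 33.6   (phosphorus)
  1.6x1 + 5.8x2 + 2.3x3 + 6.8x4 ≥ 4.4   (lysine)
  x1, x2, x3, x4 ≥ 0.
The cheapest feasible vertex uses only oat hulls, rice bran; sorghum, DDGS are not used. The calcium and phosphorus requirements are met with equality.
Solving gives x1 = 0.09532, x2 = 2.309.
Total cost: 0.13·0.09532 + 0.29·2.309 = 0.68200.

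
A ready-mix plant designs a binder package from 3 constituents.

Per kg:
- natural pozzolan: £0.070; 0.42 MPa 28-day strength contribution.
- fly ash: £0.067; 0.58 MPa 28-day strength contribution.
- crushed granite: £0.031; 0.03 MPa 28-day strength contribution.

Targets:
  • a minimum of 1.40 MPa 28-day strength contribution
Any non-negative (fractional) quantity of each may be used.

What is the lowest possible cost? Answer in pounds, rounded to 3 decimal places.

£0.162

Treat it as an LP. Let x1 = kg of natural pozzolan, x2 = kg of fly ash, x3 = kg of crushed granite.
Minimise 0.07x1 + 0.067x2 + 0.031x3 subject to:
  0.42x1 + 0.58x2 + 0.03x3 ≥ 1.4   (28-day strength contribution)
  x1, x2, x3 ≥ 0.
The optimal basis is {fly ash}; natural pozzolan, crushed granite drop out. Binding constraint: 28-day strength contribution.
So fly ash = 2.414 kg.
Total cost: 0.067·2.414 = 0.16174.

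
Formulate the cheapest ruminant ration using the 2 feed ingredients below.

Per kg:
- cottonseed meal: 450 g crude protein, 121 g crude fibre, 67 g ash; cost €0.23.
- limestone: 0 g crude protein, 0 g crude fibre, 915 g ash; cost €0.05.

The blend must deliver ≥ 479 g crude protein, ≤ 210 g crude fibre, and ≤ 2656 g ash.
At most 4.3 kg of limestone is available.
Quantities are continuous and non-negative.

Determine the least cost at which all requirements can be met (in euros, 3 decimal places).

€0.245

Let x1 = kg of cottonseed meal, x2 = kg of limestone.
Minimize 0.23x1 + 0.05x2 subject to:
  450x1 ≥ 479   (crude protein)
  121x1 ≤ 210   (crude fibre)
  67x1 + 915x2 ≤ 2656   (ash)
  x2 ≤ 4.3
  x1, x2 ≥ 0.
The cheapest feasible vertex uses only cottonseed meal; limestone is not used. Binding constraint: crude protein.
So cottonseed meal = 1.064 kg.
Hence cost = 0.23·1.064 = €0.24472.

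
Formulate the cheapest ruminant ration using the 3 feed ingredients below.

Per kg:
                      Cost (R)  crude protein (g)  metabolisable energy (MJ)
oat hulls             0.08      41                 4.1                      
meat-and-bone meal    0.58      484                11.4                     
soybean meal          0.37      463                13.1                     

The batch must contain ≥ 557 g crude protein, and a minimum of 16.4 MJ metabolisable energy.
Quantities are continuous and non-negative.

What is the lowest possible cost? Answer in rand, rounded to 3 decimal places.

R0.455

Set it up as a linear program. Let x1 = kg of oat hulls, x2 = kg of meat-and-bone meal, x3 = kg of soybean meal.
Minimize 0.08x1 + 0.58x2 + 0.37x3 subject to:
  41x1 + 484x2 + 463x3 ≥ 557   (crude protein)
  4.1x1 + 11.4x2 + 13.1x3 ≥ 16.4   (metabolisable energy)
  x1, x2, x3 ≥ 0.
The minimum-cost mix takes nothing from meat-and-bone meal — only oat hulls, soybean meal. Binding constraints: crude protein and metabolisable energy.
So oat hulls = 0.21782 kg, soybean meal = 1.1837 kg.
Total cost: 0.08·0.21782 + 0.37·1.1837 = 0.45539.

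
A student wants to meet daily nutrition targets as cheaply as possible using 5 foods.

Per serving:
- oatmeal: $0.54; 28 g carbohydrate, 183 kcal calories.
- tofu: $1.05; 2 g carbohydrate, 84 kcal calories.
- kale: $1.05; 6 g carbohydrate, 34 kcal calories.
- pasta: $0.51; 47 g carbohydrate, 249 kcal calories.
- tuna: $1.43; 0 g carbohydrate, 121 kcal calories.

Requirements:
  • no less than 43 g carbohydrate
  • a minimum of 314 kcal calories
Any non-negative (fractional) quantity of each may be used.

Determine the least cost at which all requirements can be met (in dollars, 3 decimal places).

$0.643

This is a linear program. Let x1 = servings of oatmeal, x2 = servings of tofu, x3 = servings of kale, x4 = servings of pasta, x5 = servings of tuna.
Minimize 0.54x1 + 1.05x2 + 1.05x3 + 0.51x4 + 1.43x5 with:
  28x1 + 2x2 + 6x3 + 47x4 ≥ 43   (carbohydrate)
  183x1 + 84x2 + 34x3 + 249x4 + 121x5 ≥ 314   (calories)
  x1, x2, x3, x4, x5 ≥ 0.
At the optimum only pasta is positive (oatmeal, tofu, kale, tuna = 0). The calories requirement is met with equality.
Solving gives x4 = 1.261.
Hence cost = 0.51·1.261 = $0.64311.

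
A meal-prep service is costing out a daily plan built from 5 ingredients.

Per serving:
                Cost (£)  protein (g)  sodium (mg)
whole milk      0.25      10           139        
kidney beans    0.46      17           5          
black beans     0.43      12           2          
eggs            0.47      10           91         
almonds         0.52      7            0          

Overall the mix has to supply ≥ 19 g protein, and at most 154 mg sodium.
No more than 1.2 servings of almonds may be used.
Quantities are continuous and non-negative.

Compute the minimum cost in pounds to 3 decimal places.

Let x1 = servings of whole milk, x2 = servings of kidney beans, x3 = servings of black beans, x4 = servings of eggs, x5 = servings of almonds.
Minimize 0.25x1 + 0.46x2 + 0.43x3 + 0.47x4 + 0.52x5 with:
  10x1 + 17x2 + 12x3 + 10x4 + 7x5 ≥ 19   (protein)
  139x1 + 5x2 + 2x3 + 91x4 ≤ 154   (sodium)
  x5 ≤ 1.2
  x1, x2, x3, x4, x5 ≥ 0.
The optimal basis is {whole milk, kidney beans}; black beans, eggs, almonds drop out. Binding constraints: protein and sodium.
So whole milk = 1.091 servings, kidney beans = 0.476 servings.
Cost = 0.25·1.091 + 0.46·0.476 = 0.49171.

£0.492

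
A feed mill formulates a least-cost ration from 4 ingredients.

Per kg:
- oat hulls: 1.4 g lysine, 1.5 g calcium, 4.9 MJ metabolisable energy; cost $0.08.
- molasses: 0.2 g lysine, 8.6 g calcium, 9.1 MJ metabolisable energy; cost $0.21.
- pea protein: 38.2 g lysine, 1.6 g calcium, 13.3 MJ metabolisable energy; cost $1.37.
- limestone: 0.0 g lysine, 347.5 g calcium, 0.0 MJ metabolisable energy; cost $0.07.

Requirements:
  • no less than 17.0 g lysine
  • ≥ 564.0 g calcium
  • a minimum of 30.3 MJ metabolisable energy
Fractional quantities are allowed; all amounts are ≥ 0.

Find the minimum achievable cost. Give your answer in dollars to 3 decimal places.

$0.886

Let x1 = kg of oat hulls, x2 = kg of molasses, x3 = kg of pea protein, x4 = kg of limestone.
Minimise 0.08x1 + 0.21x2 + 1.37x3 + 0.07x4 subject to:
  1.4x1 + 0.2x2 + 38.2x3 ≥ 17   (lysine)
  1.5x1 + 8.6x2 + 1.6x3 + 347.5x4 ≥ 564   (calcium)
  4.9x1 + 9.1x2 + 13.3x3 ≥ 30.3   (metabolisable energy)
  x1, x2, x3, x4 ≥ 0.
At the optimum only oat hulls, pea protein, limestone are positive (molasses = 0). Binding constraints: lysine, calcium, metabolisable energy.
Optimal quantities: oat hulls = 5.525 kg, pea protein = 0.2425 kg, limestone = 1.598 kg.
Cost = 0.08·5.525 + 1.37·0.2425 + 0.07·1.598 = 0.88609.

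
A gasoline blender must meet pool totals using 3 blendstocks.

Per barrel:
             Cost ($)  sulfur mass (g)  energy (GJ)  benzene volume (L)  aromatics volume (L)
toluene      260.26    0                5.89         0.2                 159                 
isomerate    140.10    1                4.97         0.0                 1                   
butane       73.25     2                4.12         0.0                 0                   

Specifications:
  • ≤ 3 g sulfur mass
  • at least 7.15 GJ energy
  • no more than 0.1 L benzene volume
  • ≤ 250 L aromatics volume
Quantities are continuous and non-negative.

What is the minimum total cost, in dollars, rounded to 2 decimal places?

$144.37

Let x1 = barrels of toluene, x2 = barrels of isomerate, x3 = barrels of butane.
Minimise 260.26x1 + 140.1x2 + 73.25x3 subject to:
  1x2 + 2x3 ≤ 3   (sulfur mass)
  5.89x1 + 4.97x2 + 4.12x3 ≥ 7.15   (energy)
  0.2x1 ≤ 0.1   (benzene volume)
  159x1 + 1x2 ≤ 250   (aromatics volume)
  x1, x2, x3 ≥ 0.
At the optimum only isomerate, butane are positive (toluene = 0). Binding constraints: sulfur mass and energy.
Optimal quantities: isomerate = 0.333333 barrels, butane = 1.33333 barrels.
Objective = 140.1·0.333333 + 73.25·1.33333 = 144.3664.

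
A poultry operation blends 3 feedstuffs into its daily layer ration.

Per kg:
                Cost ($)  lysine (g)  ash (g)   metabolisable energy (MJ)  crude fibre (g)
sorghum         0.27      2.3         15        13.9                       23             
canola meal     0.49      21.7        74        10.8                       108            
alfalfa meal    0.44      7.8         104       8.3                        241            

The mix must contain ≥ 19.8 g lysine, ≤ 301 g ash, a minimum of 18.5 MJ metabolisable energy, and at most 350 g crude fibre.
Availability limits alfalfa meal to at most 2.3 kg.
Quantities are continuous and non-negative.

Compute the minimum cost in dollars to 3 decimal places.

$0.595

Treat it as an LP. Let x1 = kg of sorghum, x2 = kg of canola meal, x3 = kg of alfalfa meal.
min 0.27x1 + 0.49x2 + 0.44x3 subject to:
  2.3x1 + 21.7x2 + 7.8x3 ≥ 19.8   (lysine)
  15x1 + 74x2 + 104x3 ≤ 301   (ash)
  13.9x1 + 10.8x2 + 8.3x3 ≥ 18.5   (metabolisable energy)
  23x1 + 108x2 + 241x3 ≤ 350   (crude fibre)
  x3 ≤ 2.3
  x1, x2, x3 ≥ 0.
The minimum-cost mix takes nothing from alfalfa meal — only sorghum, canola meal. There the lysine and metabolisable energy constraints are tight.
So sorghum = 0.6778 kg, canola meal = 0.8406 kg.
Hence cost = 0.27·0.6778 + 0.49·0.8406 = $0.59490.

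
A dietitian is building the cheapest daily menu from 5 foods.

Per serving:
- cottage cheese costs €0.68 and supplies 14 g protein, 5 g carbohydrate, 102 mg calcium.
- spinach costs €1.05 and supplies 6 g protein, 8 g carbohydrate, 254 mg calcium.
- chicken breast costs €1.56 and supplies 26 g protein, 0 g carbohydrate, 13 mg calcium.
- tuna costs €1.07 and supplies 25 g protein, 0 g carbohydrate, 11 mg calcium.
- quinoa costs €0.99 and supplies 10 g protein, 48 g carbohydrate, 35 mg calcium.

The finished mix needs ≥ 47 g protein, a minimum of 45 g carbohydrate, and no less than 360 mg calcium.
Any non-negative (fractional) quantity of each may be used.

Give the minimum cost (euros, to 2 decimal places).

€2.74

Set it up as a linear program. Let x1 = servings of cottage cheese, x2 = servings of spinach, x3 = servings of chicken breast, x4 = servings of tuna, x5 = servings of quinoa.
Minimise 0.68x1 + 1.05x2 + 1.56x3 + 1.07x4 + 0.99x5 s.t.:
  14x1 + 6x2 + 26x3 + 25x4 + 10x5 ≥ 47   (protein)
  5x1 + 8x2 + 48x5 ≥ 45   (carbohydrate)
  102x1 + 254x2 + 13x3 + 11x4 + 35x5 ≥ 360   (calcium)
  x1, x2, x3, x4, x5 ≥ 0.
The optimal basis is {cottage cheese, spinach, quinoa}; chicken breast, tuna drop out. The protein, carbohydrate, calcium requirements are met with equality.
That vertex is x1 = 2.839, x2 = 0.1933, x5 = 0.6096.
Hence cost = 0.68·2.839 + 1.05·0.1933 + 0.99·0.6096 = €2.7370.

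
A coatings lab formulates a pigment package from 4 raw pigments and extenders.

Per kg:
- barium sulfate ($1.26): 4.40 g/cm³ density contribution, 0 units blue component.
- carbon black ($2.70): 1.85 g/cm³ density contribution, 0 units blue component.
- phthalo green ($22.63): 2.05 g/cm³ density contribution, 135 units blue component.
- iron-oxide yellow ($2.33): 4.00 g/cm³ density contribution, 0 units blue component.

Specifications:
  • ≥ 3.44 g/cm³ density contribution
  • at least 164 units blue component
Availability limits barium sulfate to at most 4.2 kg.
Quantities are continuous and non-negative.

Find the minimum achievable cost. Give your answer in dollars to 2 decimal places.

This is a linear program. Let x1 = kg of barium sulfate, x2 = kg of carbon black, x3 = kg of phthalo green, x4 = kg of iron-oxide yellow.
Minimize 1.26x1 + 2.7x2 + 22.63x3 + 2.33x4 s.t.:
  4.4x1 + 1.85x2 + 2.05x3 + 4x4 ≥ 3.44   (density contribution)
  135x3 ≥ 164   (blue component)
  x1 ≤ 4.2
  x1, x2, x3, x4 ≥ 0.
At the optimum only barium sulfate, phthalo green are positive (carbon black, iron-oxide yellow = 0). Binding constraints: density contribution and blue component.
That vertex is x1 = 0.21582, x3 = 1.2148.
Total cost: 1.26·0.21582 + 22.63·1.2148 = 27.7629.

$27.76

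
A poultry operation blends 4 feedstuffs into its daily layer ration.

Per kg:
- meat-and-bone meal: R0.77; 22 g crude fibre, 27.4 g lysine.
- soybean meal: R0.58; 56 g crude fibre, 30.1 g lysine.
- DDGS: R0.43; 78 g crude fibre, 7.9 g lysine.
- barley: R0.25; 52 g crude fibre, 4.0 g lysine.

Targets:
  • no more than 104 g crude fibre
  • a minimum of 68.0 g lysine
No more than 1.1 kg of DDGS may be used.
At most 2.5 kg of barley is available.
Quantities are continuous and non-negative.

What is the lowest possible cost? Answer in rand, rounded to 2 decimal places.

R1.50

Treat it as an LP. Let x1 = kg of meat-and-bone meal, x2 = kg of soybean meal, x3 = kg of DDGS, x4 = kg of barley.
Minimize 0.77x1 + 0.58x2 + 0.43x3 + 0.25x4 with:
  22x1 + 56x2 + 78x3 + 52x4 ≤ 104   (crude fibre)
  27.4x1 + 30.1x2 + 7.9x3 + 4x4 ≥ 68   (lysine)
  x3 ≤ 1.1
  x4 ≤ 2.5
  x1, x2, x3, x4 ≥ 0.
At the optimum only meat-and-bone meal, soybean meal are positive (DDGS, barley = 0). There the crude fibre and lysine constraints are tight.
So meat-and-bone meal = 0.7769 kg, soybean meal = 1.552 kg.
Cost = 0.77·0.7769 + 0.58·1.552 = 1.4984.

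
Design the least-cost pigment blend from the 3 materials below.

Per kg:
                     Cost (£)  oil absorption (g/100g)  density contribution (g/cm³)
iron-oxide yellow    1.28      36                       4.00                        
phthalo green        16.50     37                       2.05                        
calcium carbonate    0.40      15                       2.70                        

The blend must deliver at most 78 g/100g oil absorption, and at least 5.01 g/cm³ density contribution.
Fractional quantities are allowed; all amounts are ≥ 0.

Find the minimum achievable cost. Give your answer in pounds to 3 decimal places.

£0.742

Treat it as an LP. Let x1 = kg of iron-oxide yellow, x2 = kg of phthalo green, x3 = kg of calcium carbonate.
Minimise 1.28x1 + 16.5x2 + 0.4x3 s.t.:
  36x1 + 37x2 + 15x3 ≤ 78   (oil absorption)
  4x1 + 2.05x2 + 2.7x3 ≥ 5.01   (density contribution)
  x1, x2, x3 ≥ 0.
The cheapest feasible vertex uses only calcium carbonate; iron-oxide yellow, phthalo green are not used. Binding constraint: density contribution.
Optimal quantities: calcium carbonate = 1.856 kg.
Objective = 0.4·1.856 = 0.74240.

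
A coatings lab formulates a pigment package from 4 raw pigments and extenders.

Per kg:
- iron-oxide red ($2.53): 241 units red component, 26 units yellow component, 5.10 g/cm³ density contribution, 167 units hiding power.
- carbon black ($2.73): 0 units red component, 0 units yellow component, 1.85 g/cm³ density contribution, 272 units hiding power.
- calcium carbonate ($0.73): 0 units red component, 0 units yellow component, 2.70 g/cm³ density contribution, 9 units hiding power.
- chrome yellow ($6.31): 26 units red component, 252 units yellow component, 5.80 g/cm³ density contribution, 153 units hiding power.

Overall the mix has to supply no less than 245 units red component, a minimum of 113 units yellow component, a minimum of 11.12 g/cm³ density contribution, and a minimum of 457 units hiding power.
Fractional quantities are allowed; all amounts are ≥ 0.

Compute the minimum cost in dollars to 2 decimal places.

$7.34

Set it up as a linear program. Let x1 = kg of iron-oxide red, x2 = kg of carbon black, x3 = kg of calcium carbonate, x4 = kg of chrome yellow.
Minimize 2.53x1 + 2.73x2 + 0.73x3 + 6.31x4 subject to:
  241x1 + 26x4 ≥ 245   (red component)
  26x1 + 252x4 ≥ 113   (yellow component)
  5.1x1 + 1.85x2 + 2.7x3 + 5.8x4 ≥ 11.12   (density contribution)
  167x1 + 272x2 + 9x3 + 153x4 ≥ 457   (hiding power)
  x1, x2, x3, x4 ≥ 0.
The cheapest feasible vertex uses only iron-oxide red, carbon black, chrome yellow; calcium carbonate is not used. There the yellow component, density contribution, hiding power constraints are tight.
Optimal quantities: iron-oxide red = 1.692 kg, carbon black = 0.4871 kg, chrome yellow = 0.2738 kg.
Total cost: 2.53·1.692 + 2.73·0.4871 + 6.31·0.2738 = 7.3382.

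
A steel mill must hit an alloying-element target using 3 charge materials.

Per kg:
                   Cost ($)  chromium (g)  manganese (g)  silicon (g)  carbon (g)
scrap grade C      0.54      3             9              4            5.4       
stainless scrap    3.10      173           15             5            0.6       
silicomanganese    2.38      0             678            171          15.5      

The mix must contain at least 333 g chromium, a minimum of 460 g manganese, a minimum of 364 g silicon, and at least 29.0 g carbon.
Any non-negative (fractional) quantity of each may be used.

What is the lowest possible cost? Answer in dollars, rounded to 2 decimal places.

Set it up as a linear program. Let x1 = kg of scrap grade C, x2 = kg of stainless scrap, x3 = kg of silicomanganese.
min 0.54x1 + 3.1x2 + 2.38x3 s.t.:
  3x1 + 173x2 ≥ 333   (chromium)
  9x1 + 15x2 + 678x3 ≥ 460   (manganese)
  4x1 + 5x2 + 171x3 ≥ 364   (silicon)
  5.4x1 + 0.6x2 + 15.5x3 ≥ 29   (carbon)
  x1, x2, x3 ≥ 0.
The minimum-cost mix takes nothing from scrap grade C — only stainless scrap, silicomanganese. There the chromium and silicon constraints are tight.
That vertex is x2 = 1.925, x3 = 2.072.
Total cost: 3.1·1.925 + 2.38·2.072 = 10.8989.

$10.90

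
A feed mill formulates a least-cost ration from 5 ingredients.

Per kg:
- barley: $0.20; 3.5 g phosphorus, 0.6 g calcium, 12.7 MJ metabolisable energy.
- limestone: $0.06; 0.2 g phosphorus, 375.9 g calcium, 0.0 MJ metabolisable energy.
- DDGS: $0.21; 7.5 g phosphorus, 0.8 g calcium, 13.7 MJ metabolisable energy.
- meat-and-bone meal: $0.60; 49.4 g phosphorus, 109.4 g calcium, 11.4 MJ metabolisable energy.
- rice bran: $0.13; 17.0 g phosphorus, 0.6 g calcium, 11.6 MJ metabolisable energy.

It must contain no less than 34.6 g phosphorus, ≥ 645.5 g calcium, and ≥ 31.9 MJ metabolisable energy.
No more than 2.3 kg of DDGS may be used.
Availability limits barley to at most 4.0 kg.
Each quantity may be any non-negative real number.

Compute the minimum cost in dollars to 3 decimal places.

$0.460

Let x1 = kg of barley, x2 = kg of limestone, x3 = kg of DDGS, x4 = kg of meat-and-bone meal, x5 = kg of rice bran.
min 0.2x1 + 0.06x2 + 0.21x3 + 0.6x4 + 0.13x5 subject to:
  3.5x1 + 0.2x2 + 7.5x3 + 49.4x4 + 17x5 ≥ 34.6   (phosphorus)
  0.6x1 + 375.9x2 + 0.8x3 + 109.4x4 + 0.6x5 ≥ 645.5   (calcium)
  12.7x1 + 13.7x3 + 11.4x4 + 11.6x5 ≥ 31.9   (metabolisable energy)
  x3 ≤ 2.3
  x1 ≤ 4
  x1, x2, x3, x4, x5 ≥ 0.
The optimal basis is {limestone, rice bran}; barley, DDGS, meat-and-bone meal drop out. There the calcium and metabolisable energy constraints are tight.
Optimal quantities: limestone = 1.713 kg, rice bran = 2.75 kg.
Cost = 0.06·1.713 + 0.13·2.75 = 0.46028.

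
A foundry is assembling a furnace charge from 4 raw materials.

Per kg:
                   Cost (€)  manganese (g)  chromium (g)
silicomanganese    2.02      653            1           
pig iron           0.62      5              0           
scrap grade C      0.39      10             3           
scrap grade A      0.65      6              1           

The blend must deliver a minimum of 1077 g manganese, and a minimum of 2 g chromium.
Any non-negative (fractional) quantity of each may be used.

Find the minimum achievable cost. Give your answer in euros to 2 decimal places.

€3.37

Let x1 = kg of silicomanganese, x2 = kg of pig iron, x3 = kg of scrap grade C, x4 = kg of scrap grade A.
min 2.02x1 + 0.62x2 + 0.39x3 + 0.65x4 subject to:
  653x1 + 5x2 + 10x3 + 6x4 ≥ 1077   (manganese)
  1x1 + 3x3 + 1x4 ≥ 2   (chromium)
  x1, x2, x3, x4 ≥ 0.
The optimal basis is {silicomanganese, scrap grade C}; pig iron, scrap grade A drop out. The manganese and chromium requirements are met with equality.
Optimal quantities: silicomanganese = 1.648 kg, scrap grade C = 0.1175 kg.
Objective = 2.02·1.648 + 0.39·0.1175 = 3.3748.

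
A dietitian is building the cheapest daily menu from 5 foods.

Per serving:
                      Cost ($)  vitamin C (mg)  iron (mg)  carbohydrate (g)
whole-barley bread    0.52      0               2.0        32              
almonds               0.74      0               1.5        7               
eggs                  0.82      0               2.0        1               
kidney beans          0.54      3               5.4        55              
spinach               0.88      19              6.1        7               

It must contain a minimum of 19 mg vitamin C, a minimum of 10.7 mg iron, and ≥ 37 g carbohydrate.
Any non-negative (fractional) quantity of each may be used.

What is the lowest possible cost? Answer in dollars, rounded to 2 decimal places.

Treat it as an LP. Let x1 = servings of whole-barley bread, x2 = servings of almonds, x3 = servings of eggs, x4 = servings of kidney beans, x5 = servings of spinach.
min 0.52x1 + 0.74x2 + 0.82x3 + 0.54x4 + 0.88x5 s.t.:
  3x4 + 19x5 ≥ 19   (vitamin C)
  2x1 + 1.5x2 + 2x3 + 5.4x4 + 6.1x5 ≥ 10.7   (iron)
  32x1 + 7x2 + 1x3 + 55x4 + 7x5 ≥ 37   (carbohydrate)
  x1, x2, x3, x4, x5 ≥ 0.
The cheapest feasible vertex uses only kidney beans, spinach; whole-barley bread, almonds, eggs are not used. Binding constraints: vitamin C and iron.
Solving gives x4 = 1.037, x5 = 0.8363.
Total cost: 0.54·1.037 + 0.88·0.8363 = 1.2959.

$1.30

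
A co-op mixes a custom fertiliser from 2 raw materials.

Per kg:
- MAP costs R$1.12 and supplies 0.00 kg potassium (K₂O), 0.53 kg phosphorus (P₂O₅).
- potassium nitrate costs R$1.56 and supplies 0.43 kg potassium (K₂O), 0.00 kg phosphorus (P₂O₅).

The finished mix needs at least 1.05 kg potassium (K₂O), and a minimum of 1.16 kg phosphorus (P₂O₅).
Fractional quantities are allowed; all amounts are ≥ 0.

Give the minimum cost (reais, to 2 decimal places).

Set it up as a linear program. Let x1 = kg of MAP, x2 = kg of potassium nitrate.
Minimize 1.12x1 + 1.56x2 subject to:
  0.43x2 ≥ 1.05   (potassium (K₂O))
  0.53x1 ≥ 1.16   (phosphorus (P₂O₅))
  x1, x2 ≥ 0.
Both inputs are positive at the optimum. There the potassium (K₂O) and phosphorus (P₂O₅) constraints are tight.
Solving gives x1 = 2.189, x2 = 2.442.
Hence cost = 1.12·2.189 + 1.56·2.442 = R$6.2612.

R$6.26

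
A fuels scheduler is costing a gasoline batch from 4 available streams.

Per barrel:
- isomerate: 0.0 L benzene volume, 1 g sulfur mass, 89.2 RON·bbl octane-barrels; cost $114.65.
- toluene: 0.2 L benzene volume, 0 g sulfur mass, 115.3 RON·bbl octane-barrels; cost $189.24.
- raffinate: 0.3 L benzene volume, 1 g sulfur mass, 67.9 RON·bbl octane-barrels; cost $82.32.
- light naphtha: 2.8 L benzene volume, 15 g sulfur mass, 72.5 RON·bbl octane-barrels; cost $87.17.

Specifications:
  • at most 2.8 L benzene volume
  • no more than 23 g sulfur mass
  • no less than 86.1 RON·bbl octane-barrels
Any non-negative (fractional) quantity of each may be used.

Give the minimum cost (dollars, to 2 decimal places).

Let x1 = barrels of isomerate, x2 = barrels of toluene, x3 = barrels of raffinate, x4 = barrels of light naphtha.
Minimize 114.65x1 + 189.24x2 + 82.32x3 + 87.17x4 with:
  0.2x2 + 0.3x3 + 2.8x4 ≤ 2.8   (benzene volume)
  1x1 + 1x3 + 15x4 ≤ 23   (sulfur mass)
  89.2x1 + 115.3x2 + 67.9x3 + 72.5x4 ≥ 86.1   (octane-barrels)
  x1, x2, x3, x4 ≥ 0.
At the optimum only raffinate, light naphtha are positive (isomerate, toluene = 0). There the benzene volume and octane-barrels constraints are tight.
So raffinate = 0.2262 barrels, light naphtha = 0.9758 barrels.
Total cost: 82.32·0.2262 + 87.17·0.9758 = 103.6813.

$103.68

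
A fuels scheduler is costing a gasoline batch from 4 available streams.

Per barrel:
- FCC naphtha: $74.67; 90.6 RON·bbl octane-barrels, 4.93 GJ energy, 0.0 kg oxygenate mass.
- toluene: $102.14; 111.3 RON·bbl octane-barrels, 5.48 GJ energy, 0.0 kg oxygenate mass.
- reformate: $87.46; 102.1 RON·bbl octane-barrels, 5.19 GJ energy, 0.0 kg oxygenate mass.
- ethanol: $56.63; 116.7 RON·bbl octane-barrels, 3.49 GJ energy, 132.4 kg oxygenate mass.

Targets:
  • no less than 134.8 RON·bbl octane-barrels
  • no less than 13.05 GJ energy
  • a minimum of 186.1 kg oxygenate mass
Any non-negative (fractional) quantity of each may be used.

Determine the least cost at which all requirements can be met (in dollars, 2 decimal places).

$202.96

This is a linear program. Let x1 = barrels of FCC naphtha, x2 = barrels of toluene, x3 = barrels of reformate, x4 = barrels of ethanol.
Minimize 74.67x1 + 102.14x2 + 87.46x3 + 56.63x4 subject to:
  90.6x1 + 111.3x2 + 102.1x3 + 116.7x4 ≥ 134.8   (octane-barrels)
  4.93x1 + 5.48x2 + 5.19x3 + 3.49x4 ≥ 13.05   (energy)
  132.4x4 ≥ 186.1   (oxygenate mass)
  x1, x2, x3, x4 ≥ 0.
The optimal basis is {FCC naphtha, ethanol}; toluene, reformate drop out. Binding constraints: energy and oxygenate mass.
Solving gives x1 = 1.65203, x4 = 1.40559.
Hence cost = 74.67·1.65203 + 56.63·1.40559 = $202.9556.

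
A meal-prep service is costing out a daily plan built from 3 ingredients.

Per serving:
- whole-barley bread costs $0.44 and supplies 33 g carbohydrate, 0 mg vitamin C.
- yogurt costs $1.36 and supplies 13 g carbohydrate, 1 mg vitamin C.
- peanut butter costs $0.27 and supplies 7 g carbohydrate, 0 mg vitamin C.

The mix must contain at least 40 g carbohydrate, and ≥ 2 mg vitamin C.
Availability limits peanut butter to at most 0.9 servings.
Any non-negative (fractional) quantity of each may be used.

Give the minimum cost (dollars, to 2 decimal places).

$2.91

Treat it as an LP. Let x1 = servings of whole-barley bread, x2 = servings of yogurt, x3 = servings of peanut butter.
Minimise 0.44x1 + 1.36x2 + 0.27x3 with:
  33x1 + 13x2 + 7x3 ≥ 40   (carbohydrate)
  1x2 ≥ 2   (vitamin C)
  x3 ≤ 0.9
  x1, x2, x3 ≥ 0.
The minimum-cost mix takes nothing from peanut butter — only whole-barley bread, yogurt. The carbohydrate and vitamin C requirements are met with equality.
That vertex is x1 = 0.4242, x2 = 2.
Total cost: 0.44·0.4242 + 1.36·2 = 2.9066.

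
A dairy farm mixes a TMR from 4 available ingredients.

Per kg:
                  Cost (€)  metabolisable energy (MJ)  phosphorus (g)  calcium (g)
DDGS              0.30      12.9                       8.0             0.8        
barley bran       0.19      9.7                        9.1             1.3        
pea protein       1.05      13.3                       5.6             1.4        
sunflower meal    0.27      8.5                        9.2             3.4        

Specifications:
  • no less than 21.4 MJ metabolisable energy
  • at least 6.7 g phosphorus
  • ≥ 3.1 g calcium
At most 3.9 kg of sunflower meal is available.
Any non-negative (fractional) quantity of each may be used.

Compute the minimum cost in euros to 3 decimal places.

€0.430

Set it up as a linear program. Let x1 = kg of DDGS, x2 = kg of barley bran, x3 = kg of pea protein, x4 = kg of sunflower meal.
Minimize 0.3x1 + 0.19x2 + 1.05x3 + 0.27x4 subject to:
  12.9x1 + 9.7x2 + 13.3x3 + 8.5x4 ≥ 21.4   (metabolisable energy)
  8x1 + 9.1x2 + 5.6x3 + 9.2x4 ≥ 6.7   (phosphorus)
  0.8x1 + 1.3x2 + 1.4x3 + 3.4x4 ≥ 3.1   (calcium)
  x4 ≤ 3.9
  x1, x2, x3, x4 ≥ 0.
The optimal basis is {barley bran, sunflower meal}; DDGS, pea protein drop out. The metabolisable energy and calcium requirements are met with equality.
Optimal quantities: barley bran = 2.116 kg, sunflower meal = 0.1026 kg.
Hence cost = 0.19·2.116 + 0.27·0.1026 = €0.42974.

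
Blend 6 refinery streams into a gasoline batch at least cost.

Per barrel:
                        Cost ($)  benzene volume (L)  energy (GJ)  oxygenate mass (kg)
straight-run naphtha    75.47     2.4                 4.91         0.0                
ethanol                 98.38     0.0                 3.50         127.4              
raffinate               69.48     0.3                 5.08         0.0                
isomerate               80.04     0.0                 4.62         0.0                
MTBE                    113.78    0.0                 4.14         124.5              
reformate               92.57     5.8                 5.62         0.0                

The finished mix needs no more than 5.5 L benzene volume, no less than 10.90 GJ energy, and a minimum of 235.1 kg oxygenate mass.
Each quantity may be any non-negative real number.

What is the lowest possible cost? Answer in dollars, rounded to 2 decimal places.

Treat it as an LP. Let x1 = barrels of straight-run naphtha, x2 = barrels of ethanol, x3 = barrels of raffinate, x4 = barrels of isomerate, x5 = barrels of MTBE, x6 = barrels of reformate.
Minimize 75.47x1 + 98.38x2 + 69.48x3 + 80.04x4 + 113.78x5 + 92.57x6 s.t.:
  2.4x1 + 0.3x3 + 5.8x6 ≤ 5.5   (benzene volume)
  4.91x1 + 3.5x2 + 5.08x3 + 4.62x4 + 4.14x5 + 5.62x6 ≥ 10.9   (energy)
  127.4x2 + 124.5x5 ≥ 235.1   (oxygenate mass)
  x1, x2, x3, x4, x5, x6 ≥ 0.
The minimum-cost mix takes nothing from straight-run naphtha, isomerate, MTBE, reformate — only ethanol, raffinate. Binding constraints: energy and oxygenate mass.
Optimal quantities: ethanol = 1.8454 barrels, raffinate = 0.87425 barrels.
Hence cost = 98.38·1.8454 + 69.48·0.87425 = $242.2933.

$242.29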